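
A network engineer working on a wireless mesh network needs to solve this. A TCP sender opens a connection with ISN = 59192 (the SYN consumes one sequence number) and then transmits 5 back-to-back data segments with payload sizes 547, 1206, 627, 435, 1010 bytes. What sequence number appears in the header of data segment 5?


The SYN occupies sequence number ISN = 59192, so the first data byte is ISN + 1 = 59193.
SEQ of data segment i = (ISN + 1) + sum of payload sizes of segments 1..i-1.
Segment 1: SEQ = 59193, payload = 547 bytes
Segment 2: SEQ = 59740, payload = 1206 bytes
Segment 3: SEQ = 60946, payload = 627 bytes
Segment 4: SEQ = 61573, payload = 435 bytes
Segment 5: SEQ = 62008, payload = 1010 bytes
SEQ of segment 5 = 59193 + 547 + 1206 + 627 + 435 = 62008

62008


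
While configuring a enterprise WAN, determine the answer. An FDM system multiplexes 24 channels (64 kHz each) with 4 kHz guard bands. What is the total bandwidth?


Given: 24 channels, 64 kHz each, guard = 4 kHz
Channel bandwidth = 24 * 64 = 1536 kHz
Guard bands = 23 gaps * 4 kHz = 92 kHz
Total = 1536 + 92 = 1628 kHz

1628


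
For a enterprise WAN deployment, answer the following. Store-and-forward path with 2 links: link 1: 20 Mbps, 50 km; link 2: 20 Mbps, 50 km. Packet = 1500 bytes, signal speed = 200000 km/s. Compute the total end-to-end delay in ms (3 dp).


Packet = 1500 bytes = 12000 bits. Store-and-forward: sum (t_trans + t_prop) per link.
Link 1: t_trans = 12000/(20*10^6) s = 0.6000 ms; t_prop = 50/200000 s = 0.2500 ms; subtotal = 0.8500 ms
Link 2: t_trans = 12000/(20*10^6) s = 0.6000 ms; t_prop = 50/200000 s = 0.2500 ms; subtotal = 0.8500 ms
End-to-end = 0.8500 + 0.8500 = 1.7000 ms -> 1.700 ms (3 dp)

1.700


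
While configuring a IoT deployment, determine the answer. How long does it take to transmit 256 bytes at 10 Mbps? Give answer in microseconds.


Given: packet = 256 bytes, bandwidth = 10 Mbps
Packet in bits = 256 * 8 = 2048 bits
Bandwidth = 10 * 10^6 = 10000000 bps
Time = 2048 / 10000000 seconds
Time in us = 2048 * 10^6 / 10000000 = 204.8

204.8


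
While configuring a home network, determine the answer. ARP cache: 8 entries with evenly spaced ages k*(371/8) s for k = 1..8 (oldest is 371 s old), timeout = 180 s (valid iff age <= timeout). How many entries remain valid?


Ages are k * 371/8 s for k = 1..8 (spacing = 46.3750 s).
Entry k is valid iff k * 371/8 <= 180 iff k <= 8 * 180 / 371 = 3.8814
n_valid = floor(3.8814) = 3
(n_stale = 8 - 3 = 5)

3


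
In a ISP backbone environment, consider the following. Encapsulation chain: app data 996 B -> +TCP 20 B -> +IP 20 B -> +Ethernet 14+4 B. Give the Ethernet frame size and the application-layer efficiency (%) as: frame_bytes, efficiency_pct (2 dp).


TCP segment = 996 + 20 = 1016 B
IP packet = 1016 + 20 = 1036 B
Ethernet frame = 1036 + 14 + 4 = 1054 B
Efficiency = app / frame = 996 / 1054 = 0.944972 = 94.4972% -> 94.50% (2 dp)

1054, 94.50


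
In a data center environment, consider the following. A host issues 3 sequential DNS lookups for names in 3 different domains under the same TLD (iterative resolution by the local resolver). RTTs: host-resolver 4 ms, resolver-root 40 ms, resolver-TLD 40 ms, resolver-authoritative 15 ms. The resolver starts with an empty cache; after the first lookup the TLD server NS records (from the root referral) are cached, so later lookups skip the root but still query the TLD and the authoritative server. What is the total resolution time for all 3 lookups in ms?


Lookup 1 (cold cache): local + root + TLD + auth = 4 + 40 + 40 + 15 = 99 ms
Lookups 2..3 (TLD NS cached -> skip root; new domain -> still ask TLD and auth): local + TLD + auth = 4 + 40 + 15 = 59 ms each
Remaining 2 lookups: 2 * 59 = 118 ms
Total = 99 + 118 = 217 ms

217


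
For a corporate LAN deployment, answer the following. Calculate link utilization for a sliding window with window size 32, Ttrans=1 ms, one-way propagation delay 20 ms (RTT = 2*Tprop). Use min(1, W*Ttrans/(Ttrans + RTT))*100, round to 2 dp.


Given: W = 32, Ttrans = 1 ms, RTT = 40 ms (= 2 * Tprop, Tprop = 20 ms)
Cycle time = Ttrans + RTT = 1 + 40 = 41 ms (first packet sent until its ACK returns)
W * Ttrans = 32 * 1 = 32 ms of sending per cycle
W * Ttrans / (Ttrans + RTT) = 32 / 41 = 0.780488
U = min(1, 0.780488) = 0.780488
U% = 78.05%

78.05


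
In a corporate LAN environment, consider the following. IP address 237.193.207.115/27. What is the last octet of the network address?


Given: IP = 237.193.207.115, prefix = /27
Subnet mask = 255.255.255.224
Last octet of IP: 115
Last octet of mask: 224
Network last octet = 115 AND 224 = 96

96


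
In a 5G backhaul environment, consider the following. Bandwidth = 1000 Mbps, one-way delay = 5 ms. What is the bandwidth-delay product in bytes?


Given: bandwidth = 1000 Mbps, delay = 5 ms
BDP in bits = 1000 * 10^6 * 5 / 1000
BDP in bits = 5000000
BDP in bytes = 5000000 / 8 = 625000

625000


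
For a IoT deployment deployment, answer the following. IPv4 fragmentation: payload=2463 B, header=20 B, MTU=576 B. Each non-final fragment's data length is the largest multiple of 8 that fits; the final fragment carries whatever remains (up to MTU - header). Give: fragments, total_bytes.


Max data per non-final fragment = floor((MTU - header)/8)*8 = floor((576 - 20)/8)*8 = floor(556/8)*8 = 552 B
Final fragment needs no 8-byte alignment: it can carry up to MTU - header = 556 B
Non-final fragments needed = ceil((payload - 556) / 552) = ceil(1907/552) = ceil(3.4547) = 4
Number of fragments = 4 + 1 = 5
Fragment sizes (data): 4 * 552 B + 255 B (last, 255 <= 556 OK)
Total bytes sent = payload + n_frags * header = 2463 + 5*20 = 2463 + 100 = 2563 B

5, 2563


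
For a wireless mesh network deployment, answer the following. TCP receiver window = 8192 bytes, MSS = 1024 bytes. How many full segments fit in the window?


Given: RWND = 8192 bytes, MSS = 1024 bytes
Full segments = floor(RWND / MSS)
Full segments = floor(8192 / 1024)
Full segments = floor(8.0) = 8

8


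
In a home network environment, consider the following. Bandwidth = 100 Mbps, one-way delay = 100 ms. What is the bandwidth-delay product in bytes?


Given: bandwidth = 100 Mbps, delay = 100 ms
BDP in bits = 100 * 10^6 * 100 / 1000
BDP in bits = 10000000
BDP in bytes = 10000000 / 8 = 1250000

1250000


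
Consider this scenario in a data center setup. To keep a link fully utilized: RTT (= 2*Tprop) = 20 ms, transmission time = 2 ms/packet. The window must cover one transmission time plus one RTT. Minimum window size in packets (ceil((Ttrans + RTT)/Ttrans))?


Given: Ttrans = 2 ms, RTT = 20 ms (= 2 * Tprop, Tprop = 10 ms)
Time until first ACK returns = Ttrans + RTT = 2 + 20 = 22 ms
Need W * Ttrans >= Ttrans + RTT  ->  W >= (Ttrans + RTT) / Ttrans
(Ttrans + RTT) / Ttrans = 22 / 2 = 11
W_min = ceil(11) = 11

11


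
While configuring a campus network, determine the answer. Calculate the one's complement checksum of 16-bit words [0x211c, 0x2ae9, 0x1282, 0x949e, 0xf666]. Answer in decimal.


Given words: [0x211c, 0x2ae9, 0x1282, 0x949e, 0xf666]
Step 1: Sum all words
Raw sum = 8476 + 10985 + 4738 + 38046 + 63078 = 125323
Step 2: Fold carry: (59787 + 1) = 59788
One's complement = ~59788 & 0xFFFF = 5747

5747


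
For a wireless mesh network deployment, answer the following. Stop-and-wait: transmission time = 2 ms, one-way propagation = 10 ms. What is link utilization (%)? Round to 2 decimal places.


Given: Ttrans = 2 ms, Tprop = 10 ms
RTT = 2 * Tprop = 2 * 10 = 20 ms
U = Ttrans / (Ttrans + RTT)
U = 2 / (2 + 20)
U = 2 / 22 = 0.090909
U% = 9.09%

9.09


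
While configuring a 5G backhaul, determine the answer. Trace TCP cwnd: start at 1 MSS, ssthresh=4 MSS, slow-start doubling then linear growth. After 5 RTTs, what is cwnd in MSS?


RTT 0: cwnd = 1 MSS (initial)
RTT 1: cwnd = 2 MSS (slow start, doubled)
RTT 2: cwnd = 4 MSS (slow start, doubled)
RTT 3: cwnd = 5 MSS (congestion avoidance, +1)
RTT 4: cwnd = 6 MSS (congestion avoidance, +1)
RTT 5: cwnd = 7 MSS (congestion avoidance, +1)

7


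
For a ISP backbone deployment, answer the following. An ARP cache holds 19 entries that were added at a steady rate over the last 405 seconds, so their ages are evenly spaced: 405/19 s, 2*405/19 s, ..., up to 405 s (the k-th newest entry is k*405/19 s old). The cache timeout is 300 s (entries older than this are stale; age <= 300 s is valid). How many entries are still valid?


Ages are k * 405/19 s for k = 1..19 (spacing = 21.3158 s).
Entry k is valid iff k * 405/19 <= 300 iff k <= 19 * 300 / 405 = 14.0741
n_valid = floor(14.0741) = 14
(n_stale = 19 - 14 = 5)

14


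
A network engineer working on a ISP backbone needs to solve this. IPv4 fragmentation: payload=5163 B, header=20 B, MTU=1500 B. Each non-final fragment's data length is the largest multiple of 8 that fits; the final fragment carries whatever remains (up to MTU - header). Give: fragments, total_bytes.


Max data per non-final fragment = floor((MTU - header)/8)*8 = floor((1500 - 20)/8)*8 = floor(1480/8)*8 = 1480 B
Final fragment needs no 8-byte alignment: it can carry up to MTU - header = 1480 B
Non-final fragments needed = ceil((payload - 1480) / 1480) = ceil(3683/1480) = ceil(2.4885) = 3
Number of fragments = 3 + 1 = 4
Fragment sizes (data): 3 * 1480 B + 723 B (last, 723 <= 1480 OK)
Total bytes sent = payload + n_frags * header = 5163 + 4*20 = 5163 + 80 = 5243 B

4, 5243


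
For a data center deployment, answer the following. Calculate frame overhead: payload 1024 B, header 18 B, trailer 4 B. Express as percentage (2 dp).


Given: payload = 1024 B, header = 18 B, trailer = 4 B
Overhead bytes = header + trailer = 18 + 4 = 22
Total frame = payload + overhead = 1024 + 22 = 1046
Overhead % = 22 / 1046 * 100 = 2.1033% -> 2.10% (2 dp)

2.10


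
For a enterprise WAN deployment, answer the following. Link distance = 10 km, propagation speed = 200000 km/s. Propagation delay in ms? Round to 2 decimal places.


Given: distance = 10 km, speed = 200000 km/s
Delay = distance / speed = 10 / 200000 seconds
Delay in ms = 10 * 1000 / 200000
Delay = 0.0500 ms
Rounded to 2 dp = 0.05 ms

0.05


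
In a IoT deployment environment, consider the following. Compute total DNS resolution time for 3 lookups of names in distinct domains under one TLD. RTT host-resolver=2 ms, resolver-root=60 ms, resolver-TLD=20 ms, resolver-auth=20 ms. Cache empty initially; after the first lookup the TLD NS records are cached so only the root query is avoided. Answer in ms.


Lookup 1 (cold cache): local + root + TLD + auth = 2 + 60 + 20 + 20 = 102 ms
Lookups 2..3 (TLD NS cached -> skip root; new domain -> still ask TLD and auth): local + TLD + auth = 2 + 20 + 20 = 42 ms each
Remaining 2 lookups: 2 * 42 = 84 ms
Total = 102 + 84 = 186 ms

186


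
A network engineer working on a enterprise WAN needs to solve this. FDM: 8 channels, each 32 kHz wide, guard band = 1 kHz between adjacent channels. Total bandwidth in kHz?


Given: 8 channels, 32 kHz each, guard = 1 kHz
Channel bandwidth = 8 * 32 = 256 kHz
Guard bands = 7 gaps * 1 kHz = 7 kHz
Total = 256 + 7 = 263 kHz

263


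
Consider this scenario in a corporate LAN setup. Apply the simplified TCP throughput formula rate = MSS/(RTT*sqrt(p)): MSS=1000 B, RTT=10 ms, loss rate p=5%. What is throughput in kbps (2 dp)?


Given: MSS = 1000 bytes, RTT = 10 ms, loss = 5%
RTT in seconds = 10 / 1000 = 0.01
Loss rate = 5% = 0.05
sqrt(loss) = sqrt(0.05) = 0.223606797750
Throughput (bytes/s) = 1000 / (0.01 * 0.223606797750) = 447213.5955
Throughput (kbps) = 447213.5955 * 8 / 1000 = 3577.708764 -> 3577.71 kbps (2 dp)

3577.71


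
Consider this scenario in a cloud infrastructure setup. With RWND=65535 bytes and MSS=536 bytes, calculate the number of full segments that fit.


Given: RWND = 65535 bytes, MSS = 536 bytes
Full segments = floor(RWND / MSS)
Full segments = floor(65535 / 536)
Full segments = floor(122.2668) = 122

122


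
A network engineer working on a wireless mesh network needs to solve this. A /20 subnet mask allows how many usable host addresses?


Given: subnet mask /20
Host bits = 32 - 20 = 12
Total addresses = 2^12 = 4096
Usable hosts = 4096 - 2 (network + broadcast) = 4094

4094


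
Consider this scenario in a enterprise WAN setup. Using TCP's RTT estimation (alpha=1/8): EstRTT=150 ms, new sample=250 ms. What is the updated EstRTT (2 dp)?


Given: EstRTT = 150 ms, SampleRTT = 250 ms, alpha = 1/8
New EstRTT = (1 - alpha) * EstRTT + alpha * SampleRTT
(7/8) * 150 = 131.25
(1/8) * 250 = 31.25
New EstRTT = 131.25 + 31.25 = 162.5 ms -> 162.50 ms (2 dp)

162.50


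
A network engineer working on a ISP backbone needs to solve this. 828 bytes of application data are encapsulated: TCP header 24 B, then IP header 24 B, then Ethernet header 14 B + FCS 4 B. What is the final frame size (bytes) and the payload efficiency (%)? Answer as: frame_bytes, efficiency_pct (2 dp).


TCP segment = 828 + 24 = 852 B
IP packet = 852 + 24 = 876 B
Ethernet frame = 876 + 14 + 4 = 894 B
Efficiency = app / frame = 828 / 894 = 0.926174 = 92.6174% -> 92.62% (2 dp)

894, 92.62


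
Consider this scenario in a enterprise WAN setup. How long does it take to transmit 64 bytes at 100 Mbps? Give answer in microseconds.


Given: packet = 64 bytes, bandwidth = 100 Mbps
Packet in bits = 64 * 8 = 512 bits
Bandwidth = 100 * 10^6 = 100000000 bps
Time = 512 / 100000000 seconds
Time in us = 512 * 10^6 / 100000000 = 5.12

5.12


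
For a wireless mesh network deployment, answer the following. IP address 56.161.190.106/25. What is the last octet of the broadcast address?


Given: IP = 56.161.190.106, prefix = /25
Host bits = 32 - 25 = 7
Network last octet = 106 AND mask = 0
Host part size = 2^7 - 1 = 127
Broadcast last octet = 0 OR 127 = 127

127


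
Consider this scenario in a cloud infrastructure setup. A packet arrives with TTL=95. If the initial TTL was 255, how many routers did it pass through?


Given: initial TTL = 255, received TTL = 95
Hops = initial TTL - received TTL
Hops = 255 - 95 = 160

160


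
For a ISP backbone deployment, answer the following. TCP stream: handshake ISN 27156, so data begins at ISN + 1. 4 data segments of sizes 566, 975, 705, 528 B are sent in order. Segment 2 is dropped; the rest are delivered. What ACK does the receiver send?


SYN uses sequence number 27156; first data byte = ISN + 1 = 27157.
Segment 1: SEQ = 27157, len = 566 B, covers [27157, 27722]
Segment 2: SEQ = 27723, len = 975 B, covers [27723, 28697] [LOST]
Segment 3: SEQ = 28698, len = 705 B, covers [28698, 29402]
Segment 4: SEQ = 29403, len = 528 B, covers [29403, 29930]
In-order data received: bytes [27157, 27722] (segments 1..1).
Segment 2 missing -> gap begins at byte 27723; later segments buffered out of order.
Cumulative ACK = next expected in-order byte = 27157 + 566 = 27723

27723


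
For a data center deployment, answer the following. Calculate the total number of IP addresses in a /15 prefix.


Given: CIDR prefix /15
Host bits = 32 - 15 = 17
Total addresses = 2^17 = 131072

131072


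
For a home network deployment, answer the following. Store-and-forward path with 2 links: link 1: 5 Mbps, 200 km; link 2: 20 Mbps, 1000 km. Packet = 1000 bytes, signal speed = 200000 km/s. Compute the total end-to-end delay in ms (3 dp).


Packet = 1000 bytes = 8000 bits. Store-and-forward: sum (t_trans + t_prop) per link.
Link 1: t_trans = 8000/(5*10^6) s = 1.6000 ms; t_prop = 200/200000 s = 1.0000 ms; subtotal = 2.6000 ms
Link 2: t_trans = 8000/(20*10^6) s = 0.4000 ms; t_prop = 1000/200000 s = 5.0000 ms; subtotal = 5.4000 ms
End-to-end = 2.6000 + 5.4000 = 8.0000 ms -> 8.000 ms (3 dp)

8.000


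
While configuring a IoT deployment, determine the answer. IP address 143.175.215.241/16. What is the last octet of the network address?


Given: IP = 143.175.215.241, prefix = /16
Subnet mask = 255.255.0.0
Last octet of IP: 241
Last octet of mask: 0
Network last octet = 241 AND 0 = 0

0


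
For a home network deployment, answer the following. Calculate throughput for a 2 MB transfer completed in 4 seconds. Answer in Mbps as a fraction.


Given: file = 2 MB, time = 4 s
File in Mb = 2 * 8 = 16 Mb
Throughput = 16 / 4 Mbps
Throughput = 4 Mbps

4


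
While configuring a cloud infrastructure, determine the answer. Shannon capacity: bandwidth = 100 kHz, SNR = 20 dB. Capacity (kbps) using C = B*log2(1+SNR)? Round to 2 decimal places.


Given: B = 100 kHz, SNR = 20 dB
SNR linear = 10^(20/10) = 100
1 + SNR = 101
log2(101) = 6.6582114828
C = 100 * 1000 * 6.6582114828 = 665821.1483 bps
C = 665.821148 kbps -> 665.82 kbps (2 dp)

665.82


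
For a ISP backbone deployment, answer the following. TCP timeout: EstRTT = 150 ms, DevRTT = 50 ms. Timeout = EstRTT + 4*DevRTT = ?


Given: EstRTT = 150 ms, DevRTT = 50 ms
Timeout = EstRTT + 4 * DevRTT
4 * DevRTT = 4 * 50 = 200
Timeout = 150 + 200 = 350 ms

350


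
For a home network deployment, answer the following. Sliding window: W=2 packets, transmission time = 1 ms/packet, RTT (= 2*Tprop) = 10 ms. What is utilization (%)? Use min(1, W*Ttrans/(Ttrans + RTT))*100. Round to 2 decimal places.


Given: W = 2, Ttrans = 1 ms, RTT = 10 ms (= 2 * Tprop, Tprop = 5 ms)
Cycle time = Ttrans + RTT = 1 + 10 = 11 ms (first packet sent until its ACK returns)
W * Ttrans = 2 * 1 = 2 ms of sending per cycle
W * Ttrans / (Ttrans + RTT) = 2 / 11 = 0.181818
U = min(1, 0.181818) = 0.181818
U% = 18.18%

18.18


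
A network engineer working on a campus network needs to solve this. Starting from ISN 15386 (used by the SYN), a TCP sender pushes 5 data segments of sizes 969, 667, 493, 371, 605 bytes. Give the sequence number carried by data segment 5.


The SYN occupies sequence number ISN = 15386, so the first data byte is ISN + 1 = 15387.
SEQ of data segment i = (ISN + 1) + sum of payload sizes of segments 1..i-1.
Segment 1: SEQ = 15387, payload = 969 bytes
Segment 2: SEQ = 16356, payload = 667 bytes
Segment 3: SEQ = 17023, payload = 493 bytes
Segment 4: SEQ = 17516, payload = 371 bytes
Segment 5: SEQ = 17887, payload = 605 bytes
SEQ of segment 5 = 15387 + 969 + 667 + 493 + 371 = 17887

17887


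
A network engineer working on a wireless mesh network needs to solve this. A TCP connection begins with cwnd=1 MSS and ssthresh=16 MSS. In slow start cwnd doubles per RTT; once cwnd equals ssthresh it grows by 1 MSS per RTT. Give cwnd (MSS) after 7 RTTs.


RTT 0: cwnd = 1 MSS (initial)
RTT 1: cwnd = 2 MSS (slow start, doubled)
RTT 2: cwnd = 4 MSS (slow start, doubled)
RTT 3: cwnd = 8 MSS (slow start, doubled)
RTT 4: cwnd = 16 MSS (slow start, doubled)
RTT 5: cwnd = 17 MSS (congestion avoidance, +1)
RTT 6: cwnd = 18 MSS (congestion avoidance, +1)
RTT 7: cwnd = 19 MSS (congestion avoidance, +1)

19


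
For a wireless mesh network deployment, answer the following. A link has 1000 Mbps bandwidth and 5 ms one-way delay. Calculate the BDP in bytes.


Given: bandwidth = 1000 Mbps, delay = 5 ms
BDP in bits = 1000 * 10^6 * 5 / 1000
BDP in bits = 5000000
BDP in bytes = 5000000 / 8 = 625000

625000


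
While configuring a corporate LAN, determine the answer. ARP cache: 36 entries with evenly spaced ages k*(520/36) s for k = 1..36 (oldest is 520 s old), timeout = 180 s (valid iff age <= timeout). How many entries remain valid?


Ages are k * 520/36 s for k = 1..36 (spacing = 14.4444 s).
Entry k is valid iff k * 520/36 <= 180 iff k <= 36 * 180 / 520 = 12.4615
n_valid = floor(12.4615) = 12
(n_stale = 36 - 12 = 24)

12


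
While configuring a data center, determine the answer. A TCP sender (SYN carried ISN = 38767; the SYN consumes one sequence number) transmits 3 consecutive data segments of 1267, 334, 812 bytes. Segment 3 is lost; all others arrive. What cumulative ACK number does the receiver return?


SYN uses sequence number 38767; first data byte = ISN + 1 = 38768.
Segment 1: SEQ = 38768, len = 1267 B, covers [38768, 40034]
Segment 2: SEQ = 40035, len = 334 B, covers [40035, 40368]
Segment 3: SEQ = 40369, len = 812 B, covers [40369, 41180] [LOST]
In-order data received: bytes [38768, 40368] (segments 1..2).
Segment 3 missing -> gap begins at byte 40369.
Cumulative ACK = next expected in-order byte = 38768 + 1267 + 334 = 40369

40369


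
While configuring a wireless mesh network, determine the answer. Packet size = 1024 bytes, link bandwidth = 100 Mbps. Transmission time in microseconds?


Given: packet = 1024 bytes, bandwidth = 100 Mbps
Packet in bits = 1024 * 8 = 8192 bits
Bandwidth = 100 * 10^6 = 100000000 bps
Time = 8192 / 100000000 seconds
Time in us = 8192 * 10^6 / 100000000 = 81.92

81.92


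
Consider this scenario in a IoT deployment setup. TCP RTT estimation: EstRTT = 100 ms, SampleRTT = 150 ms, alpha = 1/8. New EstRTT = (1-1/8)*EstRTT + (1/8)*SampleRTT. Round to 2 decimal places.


Given: EstRTT = 100 ms, SampleRTT = 150 ms, alpha = 1/8
New EstRTT = (1 - alpha) * EstRTT + alpha * SampleRTT
(7/8) * 100 = 87.5
(1/8) * 150 = 18.75
New EstRTT = 87.5 + 18.75 = 106.25 ms -> 106.25 ms (2 dp)

106.25


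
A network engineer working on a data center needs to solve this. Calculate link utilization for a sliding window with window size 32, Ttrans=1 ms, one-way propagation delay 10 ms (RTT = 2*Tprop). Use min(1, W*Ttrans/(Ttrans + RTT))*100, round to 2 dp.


Given: W = 32, Ttrans = 1 ms, RTT = 20 ms (= 2 * Tprop, Tprop = 10 ms)
Cycle time = Ttrans + RTT = 1 + 20 = 21 ms (first packet sent until its ACK returns)
W * Ttrans = 32 * 1 = 32 ms of sending per cycle
W * Ttrans / (Ttrans + RTT) = 32 / 21 = 1.523810
U = min(1, 1.523810) = 1.000000
U% = 100.00%

100.00


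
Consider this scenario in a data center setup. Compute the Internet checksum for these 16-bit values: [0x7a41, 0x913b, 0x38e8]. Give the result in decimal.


Given words: [0x7a41, 0x913b, 0x38e8]
Step 1: Sum all words
Raw sum = 31297 + 37179 + 14568 = 83044
Step 2: Fold carry: (17508 + 1) = 17509
One's complement = ~17509 & 0xFFFF = 48026

48026


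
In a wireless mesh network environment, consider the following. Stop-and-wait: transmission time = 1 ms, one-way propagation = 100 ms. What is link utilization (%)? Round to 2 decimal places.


Given: Ttrans = 1 ms, Tprop = 100 ms
RTT = 2 * Tprop = 2 * 100 = 200 ms
U = Ttrans / (Ttrans + RTT)
U = 1 / (1 + 200)
U = 1 / 201 = 0.004975
U% = 0.50%

0.50


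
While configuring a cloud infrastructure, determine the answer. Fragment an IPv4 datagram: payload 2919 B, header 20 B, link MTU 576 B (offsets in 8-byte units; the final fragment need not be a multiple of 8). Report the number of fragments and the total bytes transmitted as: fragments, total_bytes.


Max data per non-final fragment = floor((MTU - header)/8)*8 = floor((576 - 20)/8)*8 = floor(556/8)*8 = 552 B
Final fragment needs no 8-byte alignment: it can carry up to MTU - header = 556 B
Non-final fragments needed = ceil((payload - 556) / 552) = ceil(2363/552) = ceil(4.2808) = 5
Number of fragments = 5 + 1 = 6
Fragment sizes (data): 5 * 552 B + 159 B (last, 159 <= 556 OK)
Total bytes sent = payload + n_frags * header = 2919 + 6*20 = 2919 + 120 = 3039 B

6, 3039


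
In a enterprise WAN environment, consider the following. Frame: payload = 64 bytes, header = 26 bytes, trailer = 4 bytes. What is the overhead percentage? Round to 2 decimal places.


Given: payload = 64 B, header = 26 B, trailer = 4 B
Overhead bytes = header + trailer = 26 + 4 = 30
Total frame = payload + overhead = 64 + 30 = 94
Overhead % = 30 / 94 * 100 = 31.9149% -> 31.91% (2 dp)

31.91


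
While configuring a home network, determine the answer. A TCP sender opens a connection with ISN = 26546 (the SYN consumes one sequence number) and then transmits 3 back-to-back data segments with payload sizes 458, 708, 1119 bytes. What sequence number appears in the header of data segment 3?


The SYN occupies sequence number ISN = 26546, so the first data byte is ISN + 1 = 26547.
SEQ of data segment i = (ISN + 1) + sum of payload sizes of segments 1..i-1.
Segment 1: SEQ = 26547, payload = 458 bytes
Segment 2: SEQ = 27005, payload = 708 bytes
Segment 3: SEQ = 27713, payload = 1119 bytes
SEQ of segment 3 = 26547 + 458 + 708 = 27713

27713


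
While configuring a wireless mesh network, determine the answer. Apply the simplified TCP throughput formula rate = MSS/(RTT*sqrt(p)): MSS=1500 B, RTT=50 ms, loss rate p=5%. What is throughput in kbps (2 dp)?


Given: MSS = 1500 bytes, RTT = 50 ms, loss = 5%
RTT in seconds = 50 / 1000 = 0.05
Loss rate = 5% = 0.05
sqrt(loss) = sqrt(0.05) = 0.223606797750
Throughput (bytes/s) = 1500 / (0.05 * 0.223606797750) = 134164.0786
Throughput (kbps) = 134164.0786 * 8 / 1000 = 1073.312629 -> 1073.31 kbps (2 dp)

1073.31


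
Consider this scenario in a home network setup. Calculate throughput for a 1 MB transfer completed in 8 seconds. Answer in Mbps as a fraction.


Given: file = 1 MB, time = 8 s
File in Mb = 1 * 8 = 8 Mb
Throughput = 8 / 8 Mbps
Throughput = 1 Mbps

1


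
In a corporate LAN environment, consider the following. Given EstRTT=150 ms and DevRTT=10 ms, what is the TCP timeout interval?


Given: EstRTT = 150 ms, DevRTT = 10 ms
Timeout = EstRTT + 4 * DevRTT
4 * DevRTT = 4 * 10 = 40
Timeout = 150 + 40 = 190 ms

190


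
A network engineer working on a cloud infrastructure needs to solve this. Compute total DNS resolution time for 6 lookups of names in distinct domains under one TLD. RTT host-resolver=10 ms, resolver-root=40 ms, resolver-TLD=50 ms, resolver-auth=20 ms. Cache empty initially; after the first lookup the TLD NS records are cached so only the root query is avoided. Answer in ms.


Lookup 1 (cold cache): local + root + TLD + auth = 10 + 40 + 50 + 20 = 120 ms
Lookups 2..6 (TLD NS cached -> skip root; new domain -> still ask TLD and auth): local + TLD + auth = 10 + 50 + 20 = 80 ms each
Remaining 5 lookups: 5 * 80 = 400 ms
Total = 120 + 400 = 520 ms

520


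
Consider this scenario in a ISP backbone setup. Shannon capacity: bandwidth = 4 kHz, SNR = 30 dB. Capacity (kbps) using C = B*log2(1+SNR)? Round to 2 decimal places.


Given: B = 4 kHz, SNR = 30 dB
SNR linear = 10^(30/10) = 1000
1 + SNR = 1001
log2(1001) = 9.9672262588
C = 4 * 1000 * 9.9672262588 = 39868.9050 bps
C = 39.868905 kbps -> 39.87 kbps (2 dp)

39.87


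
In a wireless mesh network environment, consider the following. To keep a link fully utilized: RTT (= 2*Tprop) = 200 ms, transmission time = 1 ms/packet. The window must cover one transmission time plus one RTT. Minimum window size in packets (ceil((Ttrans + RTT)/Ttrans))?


Given: Ttrans = 1 ms, RTT = 200 ms (= 2 * Tprop, Tprop = 100 ms)
Time until first ACK returns = Ttrans + RTT = 1 + 200 = 201 ms
Need W * Ttrans >= Ttrans + RTT  ->  W >= (Ttrans + RTT) / Ttrans
(Ttrans + RTT) / Ttrans = 201 / 1 = 201
W_min = ceil(201) = 201

201


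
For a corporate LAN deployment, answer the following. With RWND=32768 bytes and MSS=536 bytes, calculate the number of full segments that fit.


Given: RWND = 32768 bytes, MSS = 536 bytes
Full segments = floor(RWND / MSS)
Full segments = floor(32768 / 536)
Full segments = floor(61.1343) = 61

61


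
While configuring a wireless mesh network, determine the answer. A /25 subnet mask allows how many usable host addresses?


Given: subnet mask /25
Host bits = 32 - 25 = 7
Total addresses = 2^7 = 128
Usable hosts = 128 - 2 (network + broadcast) = 126

126


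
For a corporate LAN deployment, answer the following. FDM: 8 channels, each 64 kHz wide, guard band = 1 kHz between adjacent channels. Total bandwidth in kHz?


Given: 8 channels, 64 kHz each, guard = 1 kHz
Channel bandwidth = 8 * 64 = 512 kHz
Guard bands = 7 gaps * 1 kHz = 7 kHz
Total = 512 + 7 = 519 kHz

519


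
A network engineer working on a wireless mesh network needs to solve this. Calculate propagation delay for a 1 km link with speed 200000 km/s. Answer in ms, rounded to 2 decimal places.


Given: distance = 1 km, speed = 200000 km/s
Delay = distance / speed = 1 / 200000 seconds
Delay in ms = 1 * 1000 / 200000
Delay = 0.0050 ms
Rounded to 2 dp = 0.01 ms

0.01


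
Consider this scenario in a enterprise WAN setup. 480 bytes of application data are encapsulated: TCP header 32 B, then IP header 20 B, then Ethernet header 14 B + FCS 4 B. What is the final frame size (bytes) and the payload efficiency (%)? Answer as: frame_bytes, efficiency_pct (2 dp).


TCP segment = 480 + 32 = 512 B
IP packet = 512 + 20 = 532 B
Ethernet frame = 532 + 14 + 4 = 550 B
Efficiency = app / frame = 480 / 550 = 0.872727 = 87.2727% -> 87.27% (2 dp)

550, 87.27


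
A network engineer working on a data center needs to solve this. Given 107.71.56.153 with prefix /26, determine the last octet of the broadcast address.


Given: IP = 107.71.56.153, prefix = /26
Host bits = 32 - 26 = 6
Network last octet = 153 AND mask = 128
Host part size = 2^6 - 1 = 63
Broadcast last octet = 128 OR 63 = 191

191


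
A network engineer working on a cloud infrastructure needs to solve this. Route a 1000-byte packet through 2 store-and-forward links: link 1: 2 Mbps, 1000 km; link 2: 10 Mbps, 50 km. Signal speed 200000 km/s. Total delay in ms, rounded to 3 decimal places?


Packet = 1000 bytes = 8000 bits. Store-and-forward: sum (t_trans + t_prop) per link.
Link 1: t_trans = 8000/(2*10^6) s = 4.0000 ms; t_prop = 1000/200000 s = 5.0000 ms; subtotal = 9.0000 ms
Link 2: t_trans = 8000/(10*10^6) s = 0.8000 ms; t_prop = 50/200000 s = 0.2500 ms; subtotal = 1.0500 ms
End-to-end = 9.0000 + 1.0500 = 10.0500 ms -> 10.050 ms (3 dp)

10.050


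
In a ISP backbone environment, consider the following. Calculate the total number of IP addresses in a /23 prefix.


Given: CIDR prefix /23
Host bits = 32 - 23 = 9
Total addresses = 2^9 = 512

512


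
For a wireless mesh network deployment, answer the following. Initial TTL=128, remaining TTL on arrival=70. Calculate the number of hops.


Given: initial TTL = 128, received TTL = 70
Hops = initial TTL - received TTL
Hops = 128 - 70 = 58

58


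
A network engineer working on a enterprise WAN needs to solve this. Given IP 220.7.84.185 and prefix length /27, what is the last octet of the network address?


Given: IP = 220.7.84.185, prefix = /27
Subnet mask = 255.255.255.224
Last octet of IP: 185
Last octet of mask: 224
Network last octet = 185 AND 224 = 160

160


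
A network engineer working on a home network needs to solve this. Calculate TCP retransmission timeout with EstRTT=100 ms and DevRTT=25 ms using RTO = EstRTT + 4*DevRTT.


Given: EstRTT = 100 ms, DevRTT = 25 ms
Timeout = EstRTT + 4 * DevRTT
4 * DevRTT = 4 * 25 = 100
Timeout = 100 + 100 = 200 ms

200


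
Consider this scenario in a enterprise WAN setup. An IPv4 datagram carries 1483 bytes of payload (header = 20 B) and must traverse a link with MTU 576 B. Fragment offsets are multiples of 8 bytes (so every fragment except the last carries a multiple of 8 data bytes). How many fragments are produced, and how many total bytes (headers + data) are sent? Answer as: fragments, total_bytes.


Max data per non-final fragment = floor((MTU - header)/8)*8 = floor((576 - 20)/8)*8 = floor(556/8)*8 = 552 B
Final fragment needs no 8-byte alignment: it can carry up to MTU - header = 556 B
Non-final fragments needed = ceil((payload - 556) / 552) = ceil(927/552) = ceil(1.6793) = 2
Number of fragments = 2 + 1 = 3
Fragment sizes (data): 2 * 552 B + 379 B (last, 379 <= 556 OK)
Total bytes sent = payload + n_frags * header = 1483 + 3*20 = 1483 + 60 = 1543 B

3, 1543


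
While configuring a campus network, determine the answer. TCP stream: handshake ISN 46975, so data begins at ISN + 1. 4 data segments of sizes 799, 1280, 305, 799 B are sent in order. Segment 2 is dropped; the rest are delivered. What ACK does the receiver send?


SYN uses sequence number 46975; first data byte = ISN + 1 = 46976.
Segment 1: SEQ = 46976, len = 799 B, covers [46976, 47774]
Segment 2: SEQ = 47775, len = 1280 B, covers [47775, 49054] [LOST]
Segment 3: SEQ = 49055, len = 305 B, covers [49055, 49359]
Segment 4: SEQ = 49360, len = 799 B, covers [49360, 50158]
In-order data received: bytes [46976, 47774] (segments 1..1).
Segment 2 missing -> gap begins at byte 47775; later segments buffered out of order.
Cumulative ACK = next expected in-order byte = 46976 + 799 = 47775

47775


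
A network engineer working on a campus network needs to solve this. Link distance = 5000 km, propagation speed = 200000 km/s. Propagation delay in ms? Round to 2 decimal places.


Given: distance = 5000 km, speed = 200000 km/s
Delay = distance / speed = 5000 / 200000 seconds
Delay in ms = 5000 * 1000 / 200000
Delay = 25.0000 ms
Rounded to 2 dp = 25.00 ms

25.00


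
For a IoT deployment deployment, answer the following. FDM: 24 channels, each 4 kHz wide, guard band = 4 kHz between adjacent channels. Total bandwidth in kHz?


Given: 24 channels, 4 kHz each, guard = 4 kHz
Channel bandwidth = 24 * 4 = 96 kHz
Guard bands = 23 gaps * 4 kHz = 92 kHz
Total = 96 + 92 = 188 kHz

188


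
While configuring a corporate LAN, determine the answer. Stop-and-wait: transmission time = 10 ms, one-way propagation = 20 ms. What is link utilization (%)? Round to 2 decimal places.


Given: Ttrans = 10 ms, Tprop = 20 ms
RTT = 2 * Tprop = 2 * 20 = 40 ms
U = Ttrans / (Ttrans + RTT)
U = 10 / (10 + 40)
U = 10 / 50 = 0.2
U% = 20.00%

20.00


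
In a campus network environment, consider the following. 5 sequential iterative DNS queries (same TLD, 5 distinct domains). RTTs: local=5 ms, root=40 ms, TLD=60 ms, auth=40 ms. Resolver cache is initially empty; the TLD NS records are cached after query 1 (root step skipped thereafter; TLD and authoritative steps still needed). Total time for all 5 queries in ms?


Lookup 1 (cold cache): local + root + TLD + auth = 5 + 40 + 60 + 40 = 145 ms
Lookups 2..5 (TLD NS cached -> skip root; new domain -> still ask TLD and auth): local + TLD + auth = 5 + 60 + 40 = 105 ms each
Remaining 4 lookups: 4 * 105 = 420 ms
Total = 145 + 420 = 565 ms

565


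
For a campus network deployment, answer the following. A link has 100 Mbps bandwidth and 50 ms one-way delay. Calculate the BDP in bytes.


Given: bandwidth = 100 Mbps, delay = 50 ms
BDP in bits = 100 * 10^6 * 50 / 1000
BDP in bits = 5000000
BDP in bytes = 5000000 / 8 = 625000

625000


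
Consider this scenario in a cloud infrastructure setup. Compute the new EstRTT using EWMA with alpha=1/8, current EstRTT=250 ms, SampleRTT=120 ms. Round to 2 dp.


Given: EstRTT = 250 ms, SampleRTT = 120 ms, alpha = 1/8
New EstRTT = (1 - alpha) * EstRTT + alpha * SampleRTT
(7/8) * 250 = 218.75
(1/8) * 120 = 15
New EstRTT = 218.75 + 15 = 233.75 ms -> 233.75 ms (2 dp)

233.75


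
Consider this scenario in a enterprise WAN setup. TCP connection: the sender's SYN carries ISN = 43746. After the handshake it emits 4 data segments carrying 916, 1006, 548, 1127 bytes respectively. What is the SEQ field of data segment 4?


The SYN occupies sequence number ISN = 43746, so the first data byte is ISN + 1 = 43747.
SEQ of data segment i = (ISN + 1) + sum of payload sizes of segments 1..i-1.
Segment 1: SEQ = 43747, payload = 916 bytes
Segment 2: SEQ = 44663, payload = 1006 bytes
Segment 3: SEQ = 45669, payload = 548 bytes
Segment 4: SEQ = 46217, payload = 1127 bytes
SEQ of segment 4 = 43747 + 916 + 1006 + 548 = 46217

46217


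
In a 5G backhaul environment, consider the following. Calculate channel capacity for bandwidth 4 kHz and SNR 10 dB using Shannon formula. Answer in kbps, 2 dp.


Given: B = 4 kHz, SNR = 10 dB
SNR linear = 10^(10/10) = 10
1 + SNR = 11
log2(11) = 3.4594316186
C = 4 * 1000 * 3.4594316186 = 13837.7265 bps
C = 13.837726 kbps -> 13.84 kbps (2 dp)

13.84


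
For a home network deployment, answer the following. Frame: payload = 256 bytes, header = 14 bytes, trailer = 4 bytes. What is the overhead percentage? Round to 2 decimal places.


Given: payload = 256 B, header = 14 B, trailer = 4 B
Overhead bytes = header + trailer = 14 + 4 = 18
Total frame = payload + overhead = 256 + 18 = 274
Overhead % = 18 / 274 * 100 = 6.5693% -> 6.57% (2 dp)

6.57


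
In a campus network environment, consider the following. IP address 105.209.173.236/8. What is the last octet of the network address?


Given: IP = 105.209.173.236, prefix = /8
Subnet mask = 255.0.0.0
Last octet of IP: 236
Last octet of mask: 0
Network last octet = 236 AND 0 = 0

0


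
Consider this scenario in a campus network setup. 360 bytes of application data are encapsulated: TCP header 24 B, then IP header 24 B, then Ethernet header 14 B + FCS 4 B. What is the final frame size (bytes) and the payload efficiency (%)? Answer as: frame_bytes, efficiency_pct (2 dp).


TCP segment = 360 + 24 = 384 B
IP packet = 384 + 24 = 408 B
Ethernet frame = 408 + 14 + 4 = 426 B
Efficiency = app / frame = 360 / 426 = 0.845070 = 84.5070% -> 84.51% (2 dp)

426, 84.51


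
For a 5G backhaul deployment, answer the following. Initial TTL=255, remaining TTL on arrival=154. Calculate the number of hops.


Given: initial TTL = 255, received TTL = 154
Hops = initial TTL - received TTL
Hops = 255 - 154 = 101

101


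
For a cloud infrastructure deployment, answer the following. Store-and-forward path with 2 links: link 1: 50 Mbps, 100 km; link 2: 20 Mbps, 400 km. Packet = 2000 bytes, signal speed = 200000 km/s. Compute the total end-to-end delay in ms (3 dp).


Packet = 2000 bytes = 16000 bits. Store-and-forward: sum (t_trans + t_prop) per link.
Link 1: t_trans = 16000/(50*10^6) s = 0.3200 ms; t_prop = 100/200000 s = 0.5000 ms; subtotal = 0.8200 ms
Link 2: t_trans = 16000/(20*10^6) s = 0.8000 ms; t_prop = 400/200000 s = 2.0000 ms; subtotal = 2.8000 ms
End-to-end = 0.8200 + 2.8000 = 3.6200 ms -> 3.620 ms (3 dp)

3.620


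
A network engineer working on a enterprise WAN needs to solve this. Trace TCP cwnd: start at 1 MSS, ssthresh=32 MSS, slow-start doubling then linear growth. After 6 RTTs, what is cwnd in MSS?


RTT 0: cwnd = 1 MSS (initial)
RTT 1: cwnd = 2 MSS (slow start, doubled)
RTT 2: cwnd = 4 MSS (slow start, doubled)
RTT 3: cwnd = 8 MSS (slow start, doubled)
RTT 4: cwnd = 16 MSS (slow start, doubled)
RTT 5: cwnd = 32 MSS (slow start, doubled)
RTT 6: cwnd = 33 MSS (congestion avoidance, +1)

33


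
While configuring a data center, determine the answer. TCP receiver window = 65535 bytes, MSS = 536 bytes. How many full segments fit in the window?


Given: RWND = 65535 bytes, MSS = 536 bytes
Full segments = floor(RWND / MSS)
Full segments = floor(65535 / 536)
Full segments = floor(122.2668) = 122

122


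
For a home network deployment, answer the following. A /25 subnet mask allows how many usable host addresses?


Given: subnet mask /25
Host bits = 32 - 25 = 7
Total addresses = 2^7 = 128
Usable hosts = 128 - 2 (network + broadcast) = 126

126


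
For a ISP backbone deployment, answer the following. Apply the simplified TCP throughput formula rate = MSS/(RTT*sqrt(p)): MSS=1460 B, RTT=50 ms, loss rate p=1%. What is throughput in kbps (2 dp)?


Given: MSS = 1460 bytes, RTT = 50 ms, loss = 1%
RTT in seconds = 50 / 1000 = 0.05
Loss rate = 1% = 0.01
sqrt(loss) = sqrt(0.01) = 0.1
Throughput (bytes/s) = 1460 / (0.05 * 0.1) = 292000.0000
Throughput (kbps) = 292000.0000 * 8 / 1000 = 2336.000000 -> 2336.00 kbps (2 dp)

2336.00


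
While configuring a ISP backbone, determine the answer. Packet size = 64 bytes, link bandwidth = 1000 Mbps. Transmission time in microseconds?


Given: packet = 64 bytes, bandwidth = 1000 Mbps
Packet in bits = 64 * 8 = 512 bits
Bandwidth = 1000 * 10^6 = 1000000000 bps
Time = 512 / 1000000000 seconds
Time in us = 512 * 10^6 / 1000000000 = 0.512

0.512


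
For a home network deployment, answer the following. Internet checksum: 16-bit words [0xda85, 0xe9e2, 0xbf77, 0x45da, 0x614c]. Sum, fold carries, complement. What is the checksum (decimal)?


Given words: [0xda85, 0xe9e2, 0xbf77, 0x45da, 0x614c]
Step 1: Sum all words
Raw sum = 55941 + 59874 + 49015 + 17882 + 24908 = 207620
Step 2: Fold carry: (11012 + 3) = 11015
One's complement = ~11015 & 0xFFFF = 54520

54520


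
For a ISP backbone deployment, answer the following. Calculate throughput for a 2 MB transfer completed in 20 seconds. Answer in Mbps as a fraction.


Given: file = 2 MB, time = 20 s
File in Mb = 2 * 8 = 16 Mb
Throughput = 16 / 20 Mbps
Throughput = 4/5 Mbps

4/5
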